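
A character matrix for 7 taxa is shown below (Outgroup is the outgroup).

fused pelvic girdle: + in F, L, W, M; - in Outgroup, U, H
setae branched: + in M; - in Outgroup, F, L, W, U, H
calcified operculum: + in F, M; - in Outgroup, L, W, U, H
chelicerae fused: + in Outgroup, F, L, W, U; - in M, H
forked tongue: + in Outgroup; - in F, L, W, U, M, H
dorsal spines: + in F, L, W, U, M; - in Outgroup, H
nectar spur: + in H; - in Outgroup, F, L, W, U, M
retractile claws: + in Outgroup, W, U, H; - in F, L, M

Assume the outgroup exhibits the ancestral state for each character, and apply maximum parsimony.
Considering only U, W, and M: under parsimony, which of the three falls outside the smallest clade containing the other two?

U

Character polarity is set by the outgroup: the derived state is whichever differs from the outgroup's state, so for chelicerae fused, forked tongue, retractile claws the derived state is '-', and for the remaining characters it is '+'.
fused pelvic girdle: derived state '+' in F, L, M, and W only — synapomorphy for {F, L, M, W}.
setae branched: derived state '+' in M only — an autapomorphy, so it tells us nothing about relationships among taxa.
Only F and M show the derived state '+' for calcified operculum, supporting them as a clade.
chelicerae fused (state '-') occurs in H and M but conflicts with the nesting implied by the other characters — most parsimoniously interpreted as homoplasy.
forked tongue (derived state '-') is shared by all ingroup taxa — unites the whole ingroup.
dorsal spines: derived state '+' in F, L, M, U, and W only — synapomorphy for {F, L, M, U, W}.
nectar spur: derived state '+' in H only — an autapomorphy, so it tells us nothing about relationships among taxa.
Only F, L, and M show the derived state '-' for retractile claws, supporting them as a clade.
Most parsimonious ingroup topology: (((((F,M),L),W),U),H).
M and W share a more recent common ancestor with each other than either does with U, so U is the least closely related of the three.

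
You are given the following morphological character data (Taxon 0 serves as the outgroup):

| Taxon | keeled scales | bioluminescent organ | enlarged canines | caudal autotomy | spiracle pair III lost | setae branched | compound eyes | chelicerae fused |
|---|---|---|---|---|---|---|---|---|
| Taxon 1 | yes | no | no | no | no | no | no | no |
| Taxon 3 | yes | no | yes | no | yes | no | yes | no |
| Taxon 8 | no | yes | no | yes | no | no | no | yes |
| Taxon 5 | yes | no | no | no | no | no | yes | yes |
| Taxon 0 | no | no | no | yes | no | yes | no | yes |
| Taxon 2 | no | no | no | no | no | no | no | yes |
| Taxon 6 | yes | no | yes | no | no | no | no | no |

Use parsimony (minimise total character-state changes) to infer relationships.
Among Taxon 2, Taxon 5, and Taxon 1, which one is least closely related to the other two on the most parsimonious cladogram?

Character polarity is set by the outgroup: the derived state is whichever differs from the outgroup's state, so for caudal autotomy, setae branched, chelicerae fused the derived state is 'no', and for the remaining characters it is 'yes'.
keeled scales (derived state 'yes') is shared by Taxon 1, Taxon 3, Taxon 5, and Taxon 6 — a synapomorphy uniting that clade.
bioluminescent organ: derived state 'yes' in Taxon 8 only — an autapomorphy, so it tells us nothing about relationships among taxa.
enlarged canines: derived state 'yes' in Taxon 3 and Taxon 6 only — synapomorphy for {Taxon 3, Taxon 6}.
caudal autotomy: derived state 'no' in Taxon 1, Taxon 2, Taxon 3, Taxon 5, and Taxon 6 only — synapomorphy for {Taxon 1, Taxon 2, Taxon 3, Taxon 5, Taxon 6}.
spiracle pair III lost (derived state 'yes') is unique to Taxon 3 (autapomorphy; uninformative for grouping).
setae branched (derived state 'no') is shared by all ingroup taxa — unites the whole ingroup.
compound eyes groups Taxon 3 and Taxon 5, which is incompatible with the clades supported by the remaining characters; treating it as convergent (homoplasy) costs fewer steps than any alternative tree.
Only Taxon 1, Taxon 3, and Taxon 6 show the derived state 'no' for chelicerae fused, supporting them as a clade.
Most parsimonious ingroup topology: ((((Taxon 1,(Taxon 3,Taxon 6)),Taxon 5),Taxon 2),Taxon 8).
Taxon 5 and Taxon 1 share a more recent common ancestor with each other than either does with Taxon 2, so Taxon 2 is the least closely related of the three.

Taxon 2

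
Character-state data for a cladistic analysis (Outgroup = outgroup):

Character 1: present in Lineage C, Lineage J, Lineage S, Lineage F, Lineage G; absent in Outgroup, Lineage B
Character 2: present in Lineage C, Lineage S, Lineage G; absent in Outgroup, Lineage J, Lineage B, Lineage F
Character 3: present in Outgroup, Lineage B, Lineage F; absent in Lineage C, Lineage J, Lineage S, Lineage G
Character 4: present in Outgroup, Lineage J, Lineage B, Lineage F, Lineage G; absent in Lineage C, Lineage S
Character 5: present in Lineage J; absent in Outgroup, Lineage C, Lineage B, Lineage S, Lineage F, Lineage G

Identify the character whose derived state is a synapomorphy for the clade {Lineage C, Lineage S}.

Character polarity is set by the outgroup: the derived state is whichever differs from the outgroup's state, so for Character 3, Character 4 the derived state is 'absent', and for the remaining characters it is 'present'.
Character 1 (derived state 'present') is shared by Lineage C, Lineage F, Lineage G, Lineage J, and Lineage S — a synapomorphy uniting that clade.
Character 2: derived state 'present' in Lineage C, Lineage G, and Lineage S only — synapomorphy for {Lineage C, Lineage G, Lineage S}.
Only Lineage C, Lineage G, Lineage J, and Lineage S show the derived state 'absent' for Character 3, supporting them as a clade.
Character 4 (derived state 'absent') is shared by Lineage C and Lineage S — a synapomorphy uniting that clade.
Character 5: derived state 'present' in Lineage J only — an autapomorphy, so it tells us nothing about relationships among taxa.
Most parsimonious ingroup topology: (((((Lineage C,Lineage S),Lineage G),Lineage J),Lineage F),Lineage B).
The clade {Lineage C, Lineage S} is supported by Character 4: its derived state 'absent' occurs in exactly those taxa and in no other taxon (including the outgroup).

Character 4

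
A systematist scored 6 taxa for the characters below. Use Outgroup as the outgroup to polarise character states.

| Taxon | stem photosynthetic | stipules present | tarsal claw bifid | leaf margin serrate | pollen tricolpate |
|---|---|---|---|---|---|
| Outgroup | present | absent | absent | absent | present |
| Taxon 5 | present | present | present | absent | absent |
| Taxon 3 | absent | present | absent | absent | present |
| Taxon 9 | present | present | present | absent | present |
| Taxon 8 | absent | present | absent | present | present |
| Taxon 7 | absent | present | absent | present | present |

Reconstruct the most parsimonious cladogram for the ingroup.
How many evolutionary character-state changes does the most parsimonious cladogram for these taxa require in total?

Character polarity is set by the outgroup: the derived state is whichever differs from the outgroup's state, so for stem photosynthetic, pollen tricolpate the derived state is 'absent', and for the remaining characters it is 'present'.
Only Taxon 3, Taxon 7, and Taxon 8 show the derived state 'absent' for stem photosynthetic, supporting them as a clade.
stipules present (derived state 'present') is shared by all ingroup taxa — unites the whole ingroup.
tarsal claw bifid (derived state 'present') is shared by Taxon 5 and Taxon 9 — a synapomorphy uniting that clade.
leaf margin serrate: derived state 'present' in Taxon 7 and Taxon 8 only — synapomorphy for {Taxon 7, Taxon 8}.
pollen tricolpate: derived state 'absent' in Taxon 5 only — an autapomorphy, so it tells us nothing about relationships among taxa.
Most parsimonious ingroup topology: ((Taxon 5,Taxon 9),(Taxon 3,(Taxon 8,Taxon 7))).
Changes per character on this tree: stem photosynthetic: 1; stipules present: 1; tarsal claw bifid: 1; leaf margin serrate: 1; pollen tricolpate: 1.
Total = 5.

5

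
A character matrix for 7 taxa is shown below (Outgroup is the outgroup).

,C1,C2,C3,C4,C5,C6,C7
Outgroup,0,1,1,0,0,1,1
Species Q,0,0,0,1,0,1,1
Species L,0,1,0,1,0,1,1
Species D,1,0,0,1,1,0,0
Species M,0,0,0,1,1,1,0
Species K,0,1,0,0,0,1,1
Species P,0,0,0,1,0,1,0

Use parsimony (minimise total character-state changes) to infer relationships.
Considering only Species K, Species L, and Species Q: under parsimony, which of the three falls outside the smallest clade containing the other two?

Species K

Character polarity is set by the outgroup: the derived state is whichever differs from the outgroup's state, so for C2, C3, C6, C7 the derived state is '0', and for the remaining characters it is '1'.
C1 (derived state '1') is unique to Species D (autapomorphy; uninformative for grouping).
C2 (derived state '0') is shared by Species D, Species M, Species P, and Species Q — a synapomorphy uniting that clade.
C3 (derived state '0') is shared by all ingroup taxa — unites the whole ingroup.
Only Species D, Species L, Species M, Species P, and Species Q show the derived state '1' for C4, supporting them as a clade.
C5: derived state '1' in Species D and Species M only — synapomorphy for {Species D, Species M}.
C6 (derived state '0') is unique to Species D (autapomorphy; uninformative for grouping).
C7: derived state '0' in Species D, Species M, and Species P only — synapomorphy for {Species D, Species M, Species P}.
Most parsimonious ingroup topology: (((Species Q,((Species D,Species M),Species P)),Species L),Species K).
Species Q and Species L share a more recent common ancestor with each other than either does with Species K, so Species K is the least closely related of the three.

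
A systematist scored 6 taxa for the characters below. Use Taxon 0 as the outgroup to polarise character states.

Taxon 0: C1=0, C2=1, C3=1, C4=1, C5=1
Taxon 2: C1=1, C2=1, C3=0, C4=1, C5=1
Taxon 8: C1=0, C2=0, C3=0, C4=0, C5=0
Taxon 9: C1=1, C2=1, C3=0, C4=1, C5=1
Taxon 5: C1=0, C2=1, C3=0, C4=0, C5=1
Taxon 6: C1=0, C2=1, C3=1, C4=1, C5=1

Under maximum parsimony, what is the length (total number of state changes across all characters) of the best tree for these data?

Character polarity is set by the outgroup: the derived state is whichever differs from the outgroup's state, so for C2, C3, C4, C5 the derived state is '0', and for the remaining characters it is '1'.
C1: derived state '1' in Taxon 2 and Taxon 9 only — synapomorphy for {Taxon 2, Taxon 9}.
C2 (derived state '0') is unique to Taxon 8 (autapomorphy; uninformative for grouping).
Only Taxon 2, Taxon 5, Taxon 8, and Taxon 9 show the derived state '0' for C3, supporting them as a clade.
C4: derived state '0' in Taxon 5 and Taxon 8 only — synapomorphy for {Taxon 5, Taxon 8}.
C5: derived state '0' in Taxon 8 only — an autapomorphy, so it tells us nothing about relationships among taxa.
Most parsimonious ingroup topology: (((Taxon 2,Taxon 9),(Taxon 8,Taxon 5)),Taxon 6).
Changes per character on this tree: C1: 1; C2: 1; C3: 1; C4: 1; C5: 1.
Total = 5.

5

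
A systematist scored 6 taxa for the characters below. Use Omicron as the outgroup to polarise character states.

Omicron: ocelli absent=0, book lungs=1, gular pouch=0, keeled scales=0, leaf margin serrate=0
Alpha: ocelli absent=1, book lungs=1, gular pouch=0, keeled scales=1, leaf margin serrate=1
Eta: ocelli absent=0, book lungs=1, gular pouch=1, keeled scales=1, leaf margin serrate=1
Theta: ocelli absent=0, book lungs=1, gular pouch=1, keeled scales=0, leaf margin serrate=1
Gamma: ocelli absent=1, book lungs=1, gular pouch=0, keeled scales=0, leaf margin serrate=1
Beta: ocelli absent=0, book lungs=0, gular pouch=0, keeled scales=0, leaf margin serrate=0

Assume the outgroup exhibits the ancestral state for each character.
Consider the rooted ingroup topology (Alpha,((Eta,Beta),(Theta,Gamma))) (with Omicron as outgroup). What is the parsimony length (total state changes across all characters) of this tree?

9

Map each character onto (Alpha,((Eta,Beta),(Theta,Gamma))) (rooted by Omicron) and count the minimum state changes it requires (Fitch parsimony):
ocelli absent: 2; book lungs: 1; gular pouch: 2; keeled scales: 2; leaf margin serrate: 2.
Total tree length = 9.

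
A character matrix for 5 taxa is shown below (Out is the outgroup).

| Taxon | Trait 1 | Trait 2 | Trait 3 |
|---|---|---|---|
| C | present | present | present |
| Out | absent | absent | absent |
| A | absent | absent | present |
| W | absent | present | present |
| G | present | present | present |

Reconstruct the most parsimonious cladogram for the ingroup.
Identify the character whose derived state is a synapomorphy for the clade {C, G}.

The outgroup has state 'absent' for every character, so 'present' is the derived state throughout.
Only C and G show the derived state 'present' for Trait 1, supporting them as a clade.
Trait 2: derived state 'present' in C, G, and W only — synapomorphy for {C, G, W}.
All ingroup taxa share the derived state 'present' for Trait 3; it defines the ingroup but does not resolve relationships within it.
Most parsimonious ingroup topology: (((C,G),W),A).
The clade {C, G} is supported by Trait 1: its derived state 'present' occurs in exactly those taxa and in no other taxon (including the outgroup).

Trait 1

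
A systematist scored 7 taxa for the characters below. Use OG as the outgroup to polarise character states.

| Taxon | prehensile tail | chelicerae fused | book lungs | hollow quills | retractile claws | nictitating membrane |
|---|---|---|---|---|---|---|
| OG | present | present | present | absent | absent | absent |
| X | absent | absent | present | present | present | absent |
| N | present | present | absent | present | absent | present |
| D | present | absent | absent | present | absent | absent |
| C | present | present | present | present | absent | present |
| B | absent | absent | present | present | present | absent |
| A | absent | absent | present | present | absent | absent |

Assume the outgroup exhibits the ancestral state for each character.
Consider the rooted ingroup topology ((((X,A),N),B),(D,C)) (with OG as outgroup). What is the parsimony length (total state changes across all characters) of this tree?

Map each character onto ((((X,A),N),B),(D,C)) (rooted by OG) and count the minimum state changes it requires (Fitch parsimony):
prehensile tail: 2; chelicerae fused: 3; book lungs: 2; hollow quills: 1; retractile claws: 2; nictitating membrane: 2.
Total tree length = 12.

12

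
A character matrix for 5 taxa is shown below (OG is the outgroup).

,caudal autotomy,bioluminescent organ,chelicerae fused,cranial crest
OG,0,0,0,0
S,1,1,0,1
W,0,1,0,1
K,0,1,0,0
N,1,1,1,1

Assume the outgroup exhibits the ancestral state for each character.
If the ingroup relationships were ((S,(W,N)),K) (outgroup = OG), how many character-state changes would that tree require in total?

5

Map each character onto ((S,(W,N)),K) (rooted by OG) and count the minimum state changes it requires (Fitch parsimony):
caudal autotomy: 2; bioluminescent organ: 1; chelicerae fused: 1; cranial crest: 1.
Total tree length = 5.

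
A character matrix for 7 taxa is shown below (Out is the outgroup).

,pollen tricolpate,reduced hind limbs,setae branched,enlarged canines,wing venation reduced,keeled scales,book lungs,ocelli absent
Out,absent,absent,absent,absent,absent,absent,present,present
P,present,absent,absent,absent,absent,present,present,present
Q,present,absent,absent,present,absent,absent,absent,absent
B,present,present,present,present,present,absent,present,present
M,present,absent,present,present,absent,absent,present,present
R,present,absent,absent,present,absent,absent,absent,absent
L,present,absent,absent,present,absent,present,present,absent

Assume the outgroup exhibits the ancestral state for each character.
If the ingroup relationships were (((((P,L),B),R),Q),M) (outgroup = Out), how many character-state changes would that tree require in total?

13

Map each character onto (((((P,L),B),R),Q),M) (rooted by Out) and count the minimum state changes it requires (Fitch parsimony):
pollen tricolpate: 1; reduced hind limbs: 1; setae branched: 2; enlarged canines: 2; wing venation reduced: 1; keeled scales: 1; book lungs: 2; ocelli absent: 3.
Total tree length = 13.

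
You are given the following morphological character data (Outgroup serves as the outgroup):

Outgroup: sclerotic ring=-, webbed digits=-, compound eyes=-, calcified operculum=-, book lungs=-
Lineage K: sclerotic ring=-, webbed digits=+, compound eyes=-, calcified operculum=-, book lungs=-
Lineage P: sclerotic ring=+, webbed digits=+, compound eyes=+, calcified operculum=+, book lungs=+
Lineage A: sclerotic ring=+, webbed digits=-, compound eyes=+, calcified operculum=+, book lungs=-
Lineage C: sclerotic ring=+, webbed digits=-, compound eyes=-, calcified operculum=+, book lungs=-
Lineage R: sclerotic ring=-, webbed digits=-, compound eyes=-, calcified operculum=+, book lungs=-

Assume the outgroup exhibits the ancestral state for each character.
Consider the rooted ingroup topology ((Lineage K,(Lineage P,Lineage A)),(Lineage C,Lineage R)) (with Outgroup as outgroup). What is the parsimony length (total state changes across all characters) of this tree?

Map each character onto ((Lineage K,(Lineage P,Lineage A)),(Lineage C,Lineage R)) (rooted by Outgroup) and count the minimum state changes it requires (Fitch parsimony):
sclerotic ring: 2; webbed digits: 2; compound eyes: 1; calcified operculum: 2; book lungs: 1.
Total tree length = 8.

8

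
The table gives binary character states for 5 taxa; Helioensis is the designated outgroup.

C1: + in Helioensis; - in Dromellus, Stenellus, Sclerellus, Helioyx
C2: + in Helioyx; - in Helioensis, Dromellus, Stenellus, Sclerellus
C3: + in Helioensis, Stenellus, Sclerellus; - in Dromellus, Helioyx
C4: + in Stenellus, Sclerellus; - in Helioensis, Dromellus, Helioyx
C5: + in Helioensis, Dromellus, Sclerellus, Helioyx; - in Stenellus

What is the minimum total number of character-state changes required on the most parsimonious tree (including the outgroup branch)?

Character polarity is set by the outgroup: the derived state is whichever differs from the outgroup's state, so for C1, C3, C5 the derived state is '-', and for the remaining characters it is '+'.
C1 (derived state '-') is shared by all ingroup taxa — unites the whole ingroup.
C2 (derived state '+') is unique to Helioyx (autapomorphy; uninformative for grouping).
Only Dromellus and Helioyx show the derived state '-' for C3, supporting them as a clade.
C4 (derived state '+') is shared by Sclerellus and Stenellus — a synapomorphy uniting that clade.
C5 (derived state '-') is unique to Stenellus (autapomorphy; uninformative for grouping).
Most parsimonious ingroup topology: ((Dromellus,Helioyx),(Stenellus,Sclerellus)).
Changes per character on this tree: C1: 1; C2: 1; C3: 1; C4: 1; C5: 1.
Total = 5.

5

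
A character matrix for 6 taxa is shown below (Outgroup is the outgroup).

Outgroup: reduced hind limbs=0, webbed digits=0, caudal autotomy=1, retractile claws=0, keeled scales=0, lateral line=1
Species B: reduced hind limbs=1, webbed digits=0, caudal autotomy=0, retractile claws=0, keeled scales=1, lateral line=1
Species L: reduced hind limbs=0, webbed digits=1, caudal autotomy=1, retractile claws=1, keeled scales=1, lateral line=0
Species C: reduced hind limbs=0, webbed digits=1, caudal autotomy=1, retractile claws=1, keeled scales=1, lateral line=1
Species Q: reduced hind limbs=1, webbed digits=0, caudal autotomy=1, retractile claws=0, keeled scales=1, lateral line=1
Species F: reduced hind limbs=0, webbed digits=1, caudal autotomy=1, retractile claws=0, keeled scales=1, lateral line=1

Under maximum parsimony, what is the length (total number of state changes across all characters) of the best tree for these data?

6

Character polarity is set by the outgroup: the derived state is whichever differs from the outgroup's state, so for caudal autotomy, lateral line the derived state is '0', and for the remaining characters it is '1'.
Only Species B and Species Q show the derived state '1' for reduced hind limbs, supporting them as a clade.
webbed digits (derived state '1') is shared by Species C, Species F, and Species L — a synapomorphy uniting that clade.
caudal autotomy (derived state '0') is unique to Species B (autapomorphy; uninformative for grouping).
Only Species C and Species L show the derived state '1' for retractile claws, supporting them as a clade.
All ingroup taxa share the derived state '1' for keeled scales; it defines the ingroup but does not resolve relationships within it.
lateral line (derived state '0') is unique to Species L (autapomorphy; uninformative for grouping).
Most parsimonious ingroup topology: ((Species B,Species Q),((Species L,Species C),Species F)).
Changes per character on this tree: reduced hind limbs: 1; webbed digits: 1; caudal autotomy: 1; retractile claws: 1; keeled scales: 1; lateral line: 1.
Total = 6.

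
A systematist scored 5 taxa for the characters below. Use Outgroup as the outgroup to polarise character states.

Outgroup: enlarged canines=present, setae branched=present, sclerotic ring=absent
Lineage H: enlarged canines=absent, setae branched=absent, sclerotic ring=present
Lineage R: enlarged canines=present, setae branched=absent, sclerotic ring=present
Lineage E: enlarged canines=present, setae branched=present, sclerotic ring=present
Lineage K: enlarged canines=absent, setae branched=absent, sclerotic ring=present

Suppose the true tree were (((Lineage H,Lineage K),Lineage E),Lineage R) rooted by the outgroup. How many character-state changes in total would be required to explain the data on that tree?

4

Map each character onto (((Lineage H,Lineage K),Lineage E),Lineage R) (rooted by Outgroup) and count the minimum state changes it requires (Fitch parsimony):
enlarged canines: 1; setae branched: 2; sclerotic ring: 1.
Total tree length = 4.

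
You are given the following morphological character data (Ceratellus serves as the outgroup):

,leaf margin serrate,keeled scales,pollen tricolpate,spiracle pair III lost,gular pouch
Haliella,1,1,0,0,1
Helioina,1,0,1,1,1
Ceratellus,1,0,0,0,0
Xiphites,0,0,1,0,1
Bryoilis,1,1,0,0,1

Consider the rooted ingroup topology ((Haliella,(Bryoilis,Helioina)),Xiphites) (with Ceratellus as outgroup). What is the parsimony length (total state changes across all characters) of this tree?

7

Map each character onto ((Haliella,(Bryoilis,Helioina)),Xiphites) (rooted by Ceratellus) and count the minimum state changes it requires (Fitch parsimony):
leaf margin serrate: 1; keeled scales: 2; pollen tricolpate: 2; spiracle pair III lost: 1; gular pouch: 1.
Total tree length = 7.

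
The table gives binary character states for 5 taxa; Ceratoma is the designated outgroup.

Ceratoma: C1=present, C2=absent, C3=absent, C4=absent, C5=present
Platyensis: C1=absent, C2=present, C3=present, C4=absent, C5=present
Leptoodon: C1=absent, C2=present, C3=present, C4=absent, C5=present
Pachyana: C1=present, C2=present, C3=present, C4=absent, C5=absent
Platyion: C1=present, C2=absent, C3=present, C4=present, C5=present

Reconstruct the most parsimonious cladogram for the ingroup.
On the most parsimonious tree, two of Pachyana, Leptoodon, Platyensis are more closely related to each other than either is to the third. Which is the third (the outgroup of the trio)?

Pachyana

Character polarity is set by the outgroup: the derived state is whichever differs from the outgroup's state, so for C1, C5 the derived state is 'absent', and for the remaining characters it is 'present'.
C1 (derived state 'absent') is shared by Leptoodon and Platyensis — a synapomorphy uniting that clade.
C2 (derived state 'present') is shared by Leptoodon, Pachyana, and Platyensis — a synapomorphy uniting that clade.
All ingroup taxa share the derived state 'present' for C3; it defines the ingroup but does not resolve relationships within it.
C4: derived state 'present' in Platyion only — an autapomorphy, so it tells us nothing about relationships among taxa.
C5: derived state 'absent' in Pachyana only — an autapomorphy, so it tells us nothing about relationships among taxa.
Most parsimonious ingroup topology: (((Platyensis,Leptoodon),Pachyana),Platyion).
Platyensis and Leptoodon share a more recent common ancestor with each other than either does with Pachyana, so Pachyana is the least closely related of the three.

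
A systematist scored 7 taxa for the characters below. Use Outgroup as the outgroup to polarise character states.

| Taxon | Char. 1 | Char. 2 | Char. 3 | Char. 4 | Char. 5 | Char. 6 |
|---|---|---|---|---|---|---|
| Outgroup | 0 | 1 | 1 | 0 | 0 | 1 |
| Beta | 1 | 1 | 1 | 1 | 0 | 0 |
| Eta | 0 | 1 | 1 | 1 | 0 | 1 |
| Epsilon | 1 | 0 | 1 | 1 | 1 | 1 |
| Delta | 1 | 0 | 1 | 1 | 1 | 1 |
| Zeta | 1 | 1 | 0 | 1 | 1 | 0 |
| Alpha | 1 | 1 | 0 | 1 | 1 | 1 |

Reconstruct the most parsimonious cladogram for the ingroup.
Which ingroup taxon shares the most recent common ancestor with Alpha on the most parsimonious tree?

Zeta

Character polarity is set by the outgroup: the derived state is whichever differs from the outgroup's state, so for Char. 2, Char. 3, Char. 6 the derived state is '0', and for the remaining characters it is '1'.
Only Alpha, Beta, Delta, Epsilon, and Zeta show the derived state '1' for Char. 1, supporting them as a clade.
Char. 2: derived state '0' in Delta and Epsilon only — synapomorphy for {Delta, Epsilon}.
Char. 3 (derived state '0') is shared by Alpha and Zeta — a synapomorphy uniting that clade.
Char. 4 (derived state '1') is shared by all ingroup taxa — unites the whole ingroup.
Only Alpha, Delta, Epsilon, and Zeta show the derived state '1' for Char. 5, supporting them as a clade.
Char. 6 (state '0') occurs in Beta and Zeta but conflicts with the nesting implied by the other characters — most parsimoniously interpreted as homoplasy.
Most parsimonious ingroup topology: ((Beta,((Epsilon,Delta),(Zeta,Alpha))),Eta).
Alpha and Zeta form a cherry on this tree, so they are sister taxa.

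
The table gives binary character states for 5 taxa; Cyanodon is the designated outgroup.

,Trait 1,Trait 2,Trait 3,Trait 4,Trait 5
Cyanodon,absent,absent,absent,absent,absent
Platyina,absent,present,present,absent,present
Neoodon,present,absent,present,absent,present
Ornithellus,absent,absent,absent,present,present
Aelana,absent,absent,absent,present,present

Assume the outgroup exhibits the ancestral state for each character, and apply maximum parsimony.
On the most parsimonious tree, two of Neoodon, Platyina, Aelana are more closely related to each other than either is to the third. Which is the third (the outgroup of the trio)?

The outgroup has state 'absent' for every character, so 'present' is the derived state throughout.
Trait 1: derived state 'present' in Neoodon only — an autapomorphy, so it tells us nothing about relationships among taxa.
Trait 2: derived state 'present' in Platyina only — an autapomorphy, so it tells us nothing about relationships among taxa.
Trait 3 (derived state 'present') is shared by Neoodon and Platyina — a synapomorphy uniting that clade.
Only Aelana and Ornithellus show the derived state 'present' for Trait 4, supporting them as a clade.
All ingroup taxa share the derived state 'present' for Trait 5; it defines the ingroup but does not resolve relationships within it.
Most parsimonious ingroup topology: ((Platyina,Neoodon),(Ornithellus,Aelana)).
Platyina and Neoodon share a more recent common ancestor with each other than either does with Aelana, so Aelana is the least closely related of the three.

Aelana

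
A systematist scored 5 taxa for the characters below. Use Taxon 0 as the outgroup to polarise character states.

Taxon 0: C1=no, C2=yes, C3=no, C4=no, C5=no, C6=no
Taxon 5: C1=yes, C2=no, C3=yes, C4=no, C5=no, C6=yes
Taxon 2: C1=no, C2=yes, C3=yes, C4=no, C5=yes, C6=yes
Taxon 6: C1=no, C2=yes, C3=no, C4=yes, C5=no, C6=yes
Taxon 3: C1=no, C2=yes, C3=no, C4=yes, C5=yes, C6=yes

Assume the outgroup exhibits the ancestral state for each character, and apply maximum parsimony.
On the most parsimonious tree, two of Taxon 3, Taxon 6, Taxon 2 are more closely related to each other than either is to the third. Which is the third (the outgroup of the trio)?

Taxon 2

Character polarity is set by the outgroup: the derived state is whichever differs from the outgroup's state, so for C2 the derived state is 'no', and for the remaining characters it is 'yes'.
C1 (derived state 'yes') is unique to Taxon 5 (autapomorphy; uninformative for grouping).
C2 (derived state 'no') is unique to Taxon 5 (autapomorphy; uninformative for grouping).
Only Taxon 2 and Taxon 5 show the derived state 'yes' for C3, supporting them as a clade.
C4 (derived state 'yes') is shared by Taxon 3 and Taxon 6 — a synapomorphy uniting that clade.
C5 (state 'yes') occurs in Taxon 2 and Taxon 3 but conflicts with the nesting implied by the other characters — most parsimoniously interpreted as homoplasy.
All ingroup taxa share the derived state 'yes' for C6; it defines the ingroup but does not resolve relationships within it.
Most parsimonious ingroup topology: ((Taxon 5,Taxon 2),(Taxon 6,Taxon 3)).
Taxon 3 and Taxon 6 share a more recent common ancestor with each other than either does with Taxon 2, so Taxon 2 is the least closely related of the three.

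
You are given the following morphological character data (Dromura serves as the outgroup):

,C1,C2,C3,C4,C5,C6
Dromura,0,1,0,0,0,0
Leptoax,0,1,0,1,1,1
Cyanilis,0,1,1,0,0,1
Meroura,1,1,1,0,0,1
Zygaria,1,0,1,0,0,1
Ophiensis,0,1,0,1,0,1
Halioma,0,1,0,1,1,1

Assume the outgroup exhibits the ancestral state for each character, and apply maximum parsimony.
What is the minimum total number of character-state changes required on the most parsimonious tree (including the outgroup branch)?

6

Character polarity is set by the outgroup: the derived state is whichever differs from the outgroup's state, so for C2 the derived state is '0', and for the remaining characters it is '1'.
C1 (derived state '1') is shared by Meroura and Zygaria — a synapomorphy uniting that clade.
C2: derived state '0' in Zygaria only — an autapomorphy, so it tells us nothing about relationships among taxa.
C3: derived state '1' in Cyanilis, Meroura, and Zygaria only — synapomorphy for {Cyanilis, Meroura, Zygaria}.
C4 (derived state '1') is shared by Halioma, Leptoax, and Ophiensis — a synapomorphy uniting that clade.
C5 (derived state '1') is shared by Halioma and Leptoax — a synapomorphy uniting that clade.
C6 (derived state '1') is shared by all ingroup taxa — unites the whole ingroup.
Most parsimonious ingroup topology: (((Leptoax,Halioma),Ophiensis),(Cyanilis,(Meroura,Zygaria))).
Changes per character on this tree: C1: 1; C2: 1; C3: 1; C4: 1; C5: 1; C6: 1.
Total = 6.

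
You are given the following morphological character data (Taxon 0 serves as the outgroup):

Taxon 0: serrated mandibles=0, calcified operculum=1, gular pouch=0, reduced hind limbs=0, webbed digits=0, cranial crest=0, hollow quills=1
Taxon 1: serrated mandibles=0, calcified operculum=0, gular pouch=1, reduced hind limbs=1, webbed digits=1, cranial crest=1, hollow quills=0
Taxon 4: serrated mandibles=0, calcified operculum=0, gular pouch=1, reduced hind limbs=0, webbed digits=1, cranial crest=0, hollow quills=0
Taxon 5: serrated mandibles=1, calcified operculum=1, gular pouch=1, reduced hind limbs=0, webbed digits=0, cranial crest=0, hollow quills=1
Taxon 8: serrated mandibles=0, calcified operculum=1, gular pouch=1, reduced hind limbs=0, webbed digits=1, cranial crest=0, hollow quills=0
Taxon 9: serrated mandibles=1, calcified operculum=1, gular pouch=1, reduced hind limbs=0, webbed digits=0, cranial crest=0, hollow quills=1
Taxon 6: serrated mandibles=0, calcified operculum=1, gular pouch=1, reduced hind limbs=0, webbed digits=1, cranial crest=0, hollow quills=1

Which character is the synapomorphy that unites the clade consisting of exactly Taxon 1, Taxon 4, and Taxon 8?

hollow quills

Character polarity is set by the outgroup: the derived state is whichever differs from the outgroup's state, so for calcified operculum, hollow quills the derived state is '0', and for the remaining characters it is '1'.
serrated mandibles (derived state '1') is shared by Taxon 5 and Taxon 9 — a synapomorphy uniting that clade.
Only Taxon 1 and Taxon 4 show the derived state '0' for calcified operculum, supporting them as a clade.
gular pouch (derived state '1') is shared by all ingroup taxa — unites the whole ingroup.
reduced hind limbs: derived state '1' in Taxon 1 only — an autapomorphy, so it tells us nothing about relationships among taxa.
webbed digits (derived state '1') is shared by Taxon 1, Taxon 4, Taxon 6, and Taxon 8 — a synapomorphy uniting that clade.
cranial crest (derived state '1') is unique to Taxon 1 (autapomorphy; uninformative for grouping).
hollow quills (derived state '0') is shared by Taxon 1, Taxon 4, and Taxon 8 — a synapomorphy uniting that clade.
Most parsimonious ingroup topology: ((((Taxon 1,Taxon 4),Taxon 8),Taxon 6),(Taxon 5,Taxon 9)).
The clade {Taxon 1, Taxon 4, Taxon 8} is supported by hollow quills: its derived state '0' occurs in exactly those taxa and in no other taxon (including the outgroup).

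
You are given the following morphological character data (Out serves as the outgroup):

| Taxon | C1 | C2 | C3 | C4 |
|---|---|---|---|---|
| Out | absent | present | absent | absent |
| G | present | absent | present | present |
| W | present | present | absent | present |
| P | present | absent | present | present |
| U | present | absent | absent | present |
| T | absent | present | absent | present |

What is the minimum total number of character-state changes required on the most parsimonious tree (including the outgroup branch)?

Character polarity is set by the outgroup: the derived state is whichever differs from the outgroup's state, so for C2 the derived state is 'absent', and for the remaining characters it is 'present'.
C1: derived state 'present' in G, P, U, and W only — synapomorphy for {G, P, U, W}.
C2: derived state 'absent' in G, P, and U only — synapomorphy for {G, P, U}.
C3: derived state 'present' in G and P only — synapomorphy for {G, P}.
All ingroup taxa share the derived state 'present' for C4; it defines the ingroup but does not resolve relationships within it.
Most parsimonious ingroup topology: ((((G,P),U),W),T).
Changes per character on this tree: C1: 1; C2: 1; C3: 1; C4: 1.
Total = 4.

4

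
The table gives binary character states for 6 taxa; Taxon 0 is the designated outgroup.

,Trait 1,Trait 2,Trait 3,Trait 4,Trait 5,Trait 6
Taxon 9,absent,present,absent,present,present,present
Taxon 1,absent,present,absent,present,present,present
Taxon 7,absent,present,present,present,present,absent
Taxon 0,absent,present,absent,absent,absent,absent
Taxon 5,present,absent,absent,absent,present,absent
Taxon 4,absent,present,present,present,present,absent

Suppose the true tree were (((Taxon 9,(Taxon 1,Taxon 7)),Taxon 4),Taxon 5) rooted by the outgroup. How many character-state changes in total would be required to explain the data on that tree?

Map each character onto (((Taxon 9,(Taxon 1,Taxon 7)),Taxon 4),Taxon 5) (rooted by Taxon 0) and count the minimum state changes it requires (Fitch parsimony):
Trait 1: 1; Trait 2: 1; Trait 3: 2; Trait 4: 1; Trait 5: 1; Trait 6: 2.
Total tree length = 8.

8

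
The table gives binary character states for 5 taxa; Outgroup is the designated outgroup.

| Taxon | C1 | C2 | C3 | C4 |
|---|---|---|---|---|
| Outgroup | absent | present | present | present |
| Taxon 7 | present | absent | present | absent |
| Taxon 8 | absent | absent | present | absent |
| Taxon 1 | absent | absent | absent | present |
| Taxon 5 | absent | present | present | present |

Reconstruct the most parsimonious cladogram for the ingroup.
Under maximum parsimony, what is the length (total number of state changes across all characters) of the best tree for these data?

4

Character polarity is set by the outgroup: the derived state is whichever differs from the outgroup's state, so for C2, C3, C4 the derived state is 'absent', and for the remaining characters it is 'present'.
C1: derived state 'present' in Taxon 7 only — an autapomorphy, so it tells us nothing about relationships among taxa.
C2 (derived state 'absent') is shared by Taxon 1, Taxon 7, and Taxon 8 — a synapomorphy uniting that clade.
C3 (derived state 'absent') is unique to Taxon 1 (autapomorphy; uninformative for grouping).
Only Taxon 7 and Taxon 8 show the derived state 'absent' for C4, supporting them as a clade.
Most parsimonious ingroup topology: (((Taxon 7,Taxon 8),Taxon 1),Taxon 5).
Changes per character on this tree: C1: 1; C2: 1; C3: 1; C4: 1.
Total = 4.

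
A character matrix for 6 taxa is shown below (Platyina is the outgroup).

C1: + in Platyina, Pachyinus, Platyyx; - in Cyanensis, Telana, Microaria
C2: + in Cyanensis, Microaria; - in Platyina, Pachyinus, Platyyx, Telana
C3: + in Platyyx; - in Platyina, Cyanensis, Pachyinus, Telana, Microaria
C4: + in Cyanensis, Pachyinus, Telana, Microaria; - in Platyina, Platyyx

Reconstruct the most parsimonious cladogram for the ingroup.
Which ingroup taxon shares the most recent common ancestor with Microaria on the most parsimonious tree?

Cyanensis

Character polarity is set by the outgroup: the derived state is whichever differs from the outgroup's state, so for C1 the derived state is '-', and for the remaining characters it is '+'.
C1: derived state '-' in Cyanensis, Microaria, and Telana only — synapomorphy for {Cyanensis, Microaria, Telana}.
C2: derived state '+' in Cyanensis and Microaria only — synapomorphy for {Cyanensis, Microaria}.
C3 (derived state '+') is unique to Platyyx (autapomorphy; uninformative for grouping).
Only Cyanensis, Microaria, Pachyinus, and Telana show the derived state '+' for C4, supporting them as a clade.
Most parsimonious ingroup topology: ((((Cyanensis,Microaria),Telana),Pachyinus),Platyyx).
Microaria and Cyanensis form a cherry on this tree, so they are sister taxa.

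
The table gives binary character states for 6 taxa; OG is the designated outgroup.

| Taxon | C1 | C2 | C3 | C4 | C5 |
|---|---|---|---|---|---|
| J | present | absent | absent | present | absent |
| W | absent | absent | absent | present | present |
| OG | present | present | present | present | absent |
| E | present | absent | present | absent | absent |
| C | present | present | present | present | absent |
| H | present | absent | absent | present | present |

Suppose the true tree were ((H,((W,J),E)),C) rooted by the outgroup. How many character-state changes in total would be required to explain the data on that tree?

Map each character onto ((H,((W,J),E)),C) (rooted by OG) and count the minimum state changes it requires (Fitch parsimony):
C1: 1; C2: 1; C3: 2; C4: 1; C5: 2.
Total tree length = 7.

7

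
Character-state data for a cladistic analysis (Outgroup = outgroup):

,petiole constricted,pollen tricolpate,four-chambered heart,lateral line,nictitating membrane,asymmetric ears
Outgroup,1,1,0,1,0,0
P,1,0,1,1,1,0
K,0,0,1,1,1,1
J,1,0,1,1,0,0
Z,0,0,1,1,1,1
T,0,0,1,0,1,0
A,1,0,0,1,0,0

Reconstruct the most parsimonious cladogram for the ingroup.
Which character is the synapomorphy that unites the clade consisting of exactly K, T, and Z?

Character polarity is set by the outgroup: the derived state is whichever differs from the outgroup's state, so for petiole constricted, pollen tricolpate, lateral line the derived state is '0', and for the remaining characters it is '1'.
petiole constricted (derived state '0') is shared by K, T, and Z — a synapomorphy uniting that clade.
All ingroup taxa share the derived state '0' for pollen tricolpate; it defines the ingroup but does not resolve relationships within it.
four-chambered heart: derived state '1' in J, K, P, T, and Z only — synapomorphy for {J, K, P, T, Z}.
lateral line: derived state '0' in T only — an autapomorphy, so it tells us nothing about relationships among taxa.
Only K, P, T, and Z show the derived state '1' for nictitating membrane, supporting them as a clade.
Only K and Z show the derived state '1' for asymmetric ears, supporting them as a clade.
Most parsimonious ingroup topology: (((P,((K,Z),T)),J),A).
The clade {K, T, Z} is supported by petiole constricted: its derived state '0' occurs in exactly those taxa and in no other taxon (including the outgroup).

petiole constricted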